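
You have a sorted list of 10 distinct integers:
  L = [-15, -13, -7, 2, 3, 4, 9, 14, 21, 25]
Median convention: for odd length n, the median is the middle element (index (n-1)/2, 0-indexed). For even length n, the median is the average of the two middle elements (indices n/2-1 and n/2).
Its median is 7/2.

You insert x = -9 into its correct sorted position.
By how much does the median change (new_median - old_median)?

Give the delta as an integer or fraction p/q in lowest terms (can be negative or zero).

Old median = 7/2
After inserting x = -9: new sorted = [-15, -13, -9, -7, 2, 3, 4, 9, 14, 21, 25]
New median = 3
Delta = 3 - 7/2 = -1/2

Answer: -1/2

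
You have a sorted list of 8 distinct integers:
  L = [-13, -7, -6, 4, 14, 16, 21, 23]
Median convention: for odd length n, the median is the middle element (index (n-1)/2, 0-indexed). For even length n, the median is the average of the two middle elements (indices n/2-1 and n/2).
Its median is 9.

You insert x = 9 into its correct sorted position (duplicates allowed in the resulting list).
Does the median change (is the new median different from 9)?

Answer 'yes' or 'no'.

Old median = 9
Insert x = 9
New median = 9
Changed? no

Answer: no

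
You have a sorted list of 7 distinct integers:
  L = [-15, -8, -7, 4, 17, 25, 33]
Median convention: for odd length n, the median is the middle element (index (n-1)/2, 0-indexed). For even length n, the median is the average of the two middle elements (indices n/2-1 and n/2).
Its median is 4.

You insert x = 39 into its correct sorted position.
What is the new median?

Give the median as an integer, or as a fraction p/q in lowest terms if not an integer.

Old list (sorted, length 7): [-15, -8, -7, 4, 17, 25, 33]
Old median = 4
Insert x = 39
Old length odd (7). Middle was index 3 = 4.
New length even (8). New median = avg of two middle elements.
x = 39: 7 elements are < x, 0 elements are > x.
New sorted list: [-15, -8, -7, 4, 17, 25, 33, 39]
New median = 21/2

Answer: 21/2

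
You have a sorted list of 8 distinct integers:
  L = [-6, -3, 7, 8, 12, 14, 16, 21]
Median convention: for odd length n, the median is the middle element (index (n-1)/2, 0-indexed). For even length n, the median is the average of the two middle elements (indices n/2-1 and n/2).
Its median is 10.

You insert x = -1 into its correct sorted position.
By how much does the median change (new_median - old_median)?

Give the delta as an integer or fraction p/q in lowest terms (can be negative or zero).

Old median = 10
After inserting x = -1: new sorted = [-6, -3, -1, 7, 8, 12, 14, 16, 21]
New median = 8
Delta = 8 - 10 = -2

Answer: -2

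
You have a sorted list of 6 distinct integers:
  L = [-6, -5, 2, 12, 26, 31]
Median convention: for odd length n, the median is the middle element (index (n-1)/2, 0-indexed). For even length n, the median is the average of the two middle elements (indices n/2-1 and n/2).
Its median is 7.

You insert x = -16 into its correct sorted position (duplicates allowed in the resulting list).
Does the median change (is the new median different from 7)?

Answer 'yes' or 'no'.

Answer: yes

Derivation:
Old median = 7
Insert x = -16
New median = 2
Changed? yes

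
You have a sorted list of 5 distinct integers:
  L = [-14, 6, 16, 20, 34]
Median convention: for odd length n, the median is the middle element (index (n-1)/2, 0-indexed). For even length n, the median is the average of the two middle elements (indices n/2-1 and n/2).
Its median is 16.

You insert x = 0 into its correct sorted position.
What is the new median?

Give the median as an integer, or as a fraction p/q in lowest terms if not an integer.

Old list (sorted, length 5): [-14, 6, 16, 20, 34]
Old median = 16
Insert x = 0
Old length odd (5). Middle was index 2 = 16.
New length even (6). New median = avg of two middle elements.
x = 0: 1 elements are < x, 4 elements are > x.
New sorted list: [-14, 0, 6, 16, 20, 34]
New median = 11

Answer: 11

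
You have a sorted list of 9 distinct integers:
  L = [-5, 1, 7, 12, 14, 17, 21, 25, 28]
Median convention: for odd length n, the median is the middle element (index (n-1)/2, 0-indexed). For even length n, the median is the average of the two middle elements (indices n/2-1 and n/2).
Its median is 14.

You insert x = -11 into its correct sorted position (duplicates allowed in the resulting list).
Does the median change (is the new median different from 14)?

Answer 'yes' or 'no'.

Old median = 14
Insert x = -11
New median = 13
Changed? yes

Answer: yes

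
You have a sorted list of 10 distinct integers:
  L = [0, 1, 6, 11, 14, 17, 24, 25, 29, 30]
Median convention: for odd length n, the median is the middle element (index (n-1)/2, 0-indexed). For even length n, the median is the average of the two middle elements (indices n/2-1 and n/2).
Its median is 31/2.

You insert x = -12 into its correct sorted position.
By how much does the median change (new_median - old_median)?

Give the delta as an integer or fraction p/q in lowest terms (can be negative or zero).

Answer: -3/2

Derivation:
Old median = 31/2
After inserting x = -12: new sorted = [-12, 0, 1, 6, 11, 14, 17, 24, 25, 29, 30]
New median = 14
Delta = 14 - 31/2 = -3/2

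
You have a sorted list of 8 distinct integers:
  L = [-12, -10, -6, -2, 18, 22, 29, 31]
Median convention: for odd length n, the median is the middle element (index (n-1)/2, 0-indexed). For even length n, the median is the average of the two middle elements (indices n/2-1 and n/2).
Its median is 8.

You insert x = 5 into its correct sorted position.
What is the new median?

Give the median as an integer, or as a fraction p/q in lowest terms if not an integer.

Answer: 5

Derivation:
Old list (sorted, length 8): [-12, -10, -6, -2, 18, 22, 29, 31]
Old median = 8
Insert x = 5
Old length even (8). Middle pair: indices 3,4 = -2,18.
New length odd (9). New median = single middle element.
x = 5: 4 elements are < x, 4 elements are > x.
New sorted list: [-12, -10, -6, -2, 5, 18, 22, 29, 31]
New median = 5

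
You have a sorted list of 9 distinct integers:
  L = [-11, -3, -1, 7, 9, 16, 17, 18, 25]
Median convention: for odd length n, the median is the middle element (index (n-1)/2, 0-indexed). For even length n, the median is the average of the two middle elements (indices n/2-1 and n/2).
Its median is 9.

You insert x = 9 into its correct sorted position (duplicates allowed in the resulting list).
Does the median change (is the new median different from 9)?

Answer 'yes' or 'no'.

Answer: no

Derivation:
Old median = 9
Insert x = 9
New median = 9
Changed? no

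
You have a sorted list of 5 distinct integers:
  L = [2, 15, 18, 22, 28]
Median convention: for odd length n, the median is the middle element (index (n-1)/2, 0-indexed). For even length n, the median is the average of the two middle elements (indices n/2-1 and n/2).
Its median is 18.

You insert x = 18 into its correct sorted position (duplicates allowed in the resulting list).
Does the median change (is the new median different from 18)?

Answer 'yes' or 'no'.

Old median = 18
Insert x = 18
New median = 18
Changed? no

Answer: no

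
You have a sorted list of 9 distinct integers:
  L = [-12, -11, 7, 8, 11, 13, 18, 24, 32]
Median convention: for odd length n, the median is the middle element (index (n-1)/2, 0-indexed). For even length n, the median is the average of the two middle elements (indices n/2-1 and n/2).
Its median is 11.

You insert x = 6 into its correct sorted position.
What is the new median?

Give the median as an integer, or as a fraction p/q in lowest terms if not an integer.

Answer: 19/2

Derivation:
Old list (sorted, length 9): [-12, -11, 7, 8, 11, 13, 18, 24, 32]
Old median = 11
Insert x = 6
Old length odd (9). Middle was index 4 = 11.
New length even (10). New median = avg of two middle elements.
x = 6: 2 elements are < x, 7 elements are > x.
New sorted list: [-12, -11, 6, 7, 8, 11, 13, 18, 24, 32]
New median = 19/2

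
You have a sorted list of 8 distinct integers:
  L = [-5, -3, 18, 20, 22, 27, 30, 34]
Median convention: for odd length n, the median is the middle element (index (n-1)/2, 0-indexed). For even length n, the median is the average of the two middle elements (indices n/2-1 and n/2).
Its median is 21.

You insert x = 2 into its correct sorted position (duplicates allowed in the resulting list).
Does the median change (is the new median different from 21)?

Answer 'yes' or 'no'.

Answer: yes

Derivation:
Old median = 21
Insert x = 2
New median = 20
Changed? yes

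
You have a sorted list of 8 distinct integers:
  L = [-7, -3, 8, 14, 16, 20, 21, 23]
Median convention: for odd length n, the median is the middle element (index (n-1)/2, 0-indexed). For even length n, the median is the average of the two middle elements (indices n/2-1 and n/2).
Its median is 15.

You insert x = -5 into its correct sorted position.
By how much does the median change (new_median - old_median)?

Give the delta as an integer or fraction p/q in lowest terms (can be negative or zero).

Old median = 15
After inserting x = -5: new sorted = [-7, -5, -3, 8, 14, 16, 20, 21, 23]
New median = 14
Delta = 14 - 15 = -1

Answer: -1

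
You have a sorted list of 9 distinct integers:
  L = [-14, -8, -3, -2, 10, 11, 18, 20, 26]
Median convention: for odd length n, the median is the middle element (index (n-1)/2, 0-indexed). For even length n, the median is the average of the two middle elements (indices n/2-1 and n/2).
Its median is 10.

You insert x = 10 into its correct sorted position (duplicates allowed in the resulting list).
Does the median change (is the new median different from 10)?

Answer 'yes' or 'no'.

Old median = 10
Insert x = 10
New median = 10
Changed? no

Answer: no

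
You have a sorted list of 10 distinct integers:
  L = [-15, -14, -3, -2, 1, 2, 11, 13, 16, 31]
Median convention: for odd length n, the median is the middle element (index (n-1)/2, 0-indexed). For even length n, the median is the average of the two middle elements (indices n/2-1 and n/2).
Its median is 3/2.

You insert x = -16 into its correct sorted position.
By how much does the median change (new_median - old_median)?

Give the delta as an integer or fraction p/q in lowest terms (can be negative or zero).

Answer: -1/2

Derivation:
Old median = 3/2
After inserting x = -16: new sorted = [-16, -15, -14, -3, -2, 1, 2, 11, 13, 16, 31]
New median = 1
Delta = 1 - 3/2 = -1/2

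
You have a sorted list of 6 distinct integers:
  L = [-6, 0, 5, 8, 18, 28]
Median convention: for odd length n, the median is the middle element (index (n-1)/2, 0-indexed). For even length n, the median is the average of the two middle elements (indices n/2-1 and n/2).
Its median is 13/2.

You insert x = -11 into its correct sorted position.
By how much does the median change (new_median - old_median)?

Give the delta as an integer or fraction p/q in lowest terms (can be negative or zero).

Old median = 13/2
After inserting x = -11: new sorted = [-11, -6, 0, 5, 8, 18, 28]
New median = 5
Delta = 5 - 13/2 = -3/2

Answer: -3/2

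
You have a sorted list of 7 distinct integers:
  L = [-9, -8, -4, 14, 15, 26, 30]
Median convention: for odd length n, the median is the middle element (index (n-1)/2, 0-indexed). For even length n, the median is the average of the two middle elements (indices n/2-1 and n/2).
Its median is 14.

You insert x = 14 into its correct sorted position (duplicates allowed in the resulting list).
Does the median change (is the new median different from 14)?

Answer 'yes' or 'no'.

Old median = 14
Insert x = 14
New median = 14
Changed? no

Answer: no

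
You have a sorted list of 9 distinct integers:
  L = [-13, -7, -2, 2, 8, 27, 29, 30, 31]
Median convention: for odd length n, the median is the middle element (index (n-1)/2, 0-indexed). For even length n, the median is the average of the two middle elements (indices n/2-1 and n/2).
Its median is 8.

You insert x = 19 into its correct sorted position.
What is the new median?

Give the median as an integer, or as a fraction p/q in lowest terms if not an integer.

Answer: 27/2

Derivation:
Old list (sorted, length 9): [-13, -7, -2, 2, 8, 27, 29, 30, 31]
Old median = 8
Insert x = 19
Old length odd (9). Middle was index 4 = 8.
New length even (10). New median = avg of two middle elements.
x = 19: 5 elements are < x, 4 elements are > x.
New sorted list: [-13, -7, -2, 2, 8, 19, 27, 29, 30, 31]
New median = 27/2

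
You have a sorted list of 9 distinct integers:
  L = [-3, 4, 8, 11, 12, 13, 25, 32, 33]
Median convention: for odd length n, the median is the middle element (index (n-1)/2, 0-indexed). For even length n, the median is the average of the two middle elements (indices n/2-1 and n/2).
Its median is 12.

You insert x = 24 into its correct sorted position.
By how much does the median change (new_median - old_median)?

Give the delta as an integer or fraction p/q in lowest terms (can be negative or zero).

Answer: 1/2

Derivation:
Old median = 12
After inserting x = 24: new sorted = [-3, 4, 8, 11, 12, 13, 24, 25, 32, 33]
New median = 25/2
Delta = 25/2 - 12 = 1/2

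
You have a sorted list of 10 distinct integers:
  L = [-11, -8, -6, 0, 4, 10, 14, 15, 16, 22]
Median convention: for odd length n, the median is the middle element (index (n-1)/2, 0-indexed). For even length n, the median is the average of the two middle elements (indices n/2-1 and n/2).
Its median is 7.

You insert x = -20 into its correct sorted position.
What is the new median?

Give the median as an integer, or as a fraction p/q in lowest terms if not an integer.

Answer: 4

Derivation:
Old list (sorted, length 10): [-11, -8, -6, 0, 4, 10, 14, 15, 16, 22]
Old median = 7
Insert x = -20
Old length even (10). Middle pair: indices 4,5 = 4,10.
New length odd (11). New median = single middle element.
x = -20: 0 elements are < x, 10 elements are > x.
New sorted list: [-20, -11, -8, -6, 0, 4, 10, 14, 15, 16, 22]
New median = 4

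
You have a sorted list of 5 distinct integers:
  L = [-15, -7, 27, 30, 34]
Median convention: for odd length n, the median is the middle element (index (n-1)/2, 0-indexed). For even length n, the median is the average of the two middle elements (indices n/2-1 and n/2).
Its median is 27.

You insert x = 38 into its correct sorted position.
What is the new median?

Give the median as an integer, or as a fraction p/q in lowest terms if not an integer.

Old list (sorted, length 5): [-15, -7, 27, 30, 34]
Old median = 27
Insert x = 38
Old length odd (5). Middle was index 2 = 27.
New length even (6). New median = avg of two middle elements.
x = 38: 5 elements are < x, 0 elements are > x.
New sorted list: [-15, -7, 27, 30, 34, 38]
New median = 57/2

Answer: 57/2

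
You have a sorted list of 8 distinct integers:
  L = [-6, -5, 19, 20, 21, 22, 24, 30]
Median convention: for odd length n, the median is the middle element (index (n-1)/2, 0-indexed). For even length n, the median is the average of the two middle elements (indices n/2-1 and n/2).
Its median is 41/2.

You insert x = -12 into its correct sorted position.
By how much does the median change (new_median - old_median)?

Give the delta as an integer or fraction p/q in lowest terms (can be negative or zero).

Answer: -1/2

Derivation:
Old median = 41/2
After inserting x = -12: new sorted = [-12, -6, -5, 19, 20, 21, 22, 24, 30]
New median = 20
Delta = 20 - 41/2 = -1/2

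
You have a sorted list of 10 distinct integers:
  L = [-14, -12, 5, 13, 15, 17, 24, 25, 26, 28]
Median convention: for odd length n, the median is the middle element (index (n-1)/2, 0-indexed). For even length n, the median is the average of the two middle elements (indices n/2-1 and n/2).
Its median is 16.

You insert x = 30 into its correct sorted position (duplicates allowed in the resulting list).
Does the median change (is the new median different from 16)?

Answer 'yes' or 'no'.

Answer: yes

Derivation:
Old median = 16
Insert x = 30
New median = 17
Changed? yes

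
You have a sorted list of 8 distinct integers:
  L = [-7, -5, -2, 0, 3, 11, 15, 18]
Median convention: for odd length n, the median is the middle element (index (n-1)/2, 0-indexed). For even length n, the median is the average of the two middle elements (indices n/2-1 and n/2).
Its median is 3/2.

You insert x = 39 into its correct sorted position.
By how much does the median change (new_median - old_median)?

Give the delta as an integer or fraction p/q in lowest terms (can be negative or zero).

Old median = 3/2
After inserting x = 39: new sorted = [-7, -5, -2, 0, 3, 11, 15, 18, 39]
New median = 3
Delta = 3 - 3/2 = 3/2

Answer: 3/2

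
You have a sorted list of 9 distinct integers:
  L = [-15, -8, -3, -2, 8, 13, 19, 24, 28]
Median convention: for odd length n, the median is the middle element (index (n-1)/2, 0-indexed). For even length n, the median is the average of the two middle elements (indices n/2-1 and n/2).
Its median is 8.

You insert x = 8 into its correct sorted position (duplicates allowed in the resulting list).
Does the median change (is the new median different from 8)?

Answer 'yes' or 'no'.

Answer: no

Derivation:
Old median = 8
Insert x = 8
New median = 8
Changed? no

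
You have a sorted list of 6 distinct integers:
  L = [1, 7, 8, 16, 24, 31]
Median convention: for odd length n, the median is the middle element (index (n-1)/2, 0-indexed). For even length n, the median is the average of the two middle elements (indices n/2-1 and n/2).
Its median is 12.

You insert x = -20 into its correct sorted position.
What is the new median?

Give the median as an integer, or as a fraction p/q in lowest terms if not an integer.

Old list (sorted, length 6): [1, 7, 8, 16, 24, 31]
Old median = 12
Insert x = -20
Old length even (6). Middle pair: indices 2,3 = 8,16.
New length odd (7). New median = single middle element.
x = -20: 0 elements are < x, 6 elements are > x.
New sorted list: [-20, 1, 7, 8, 16, 24, 31]
New median = 8

Answer: 8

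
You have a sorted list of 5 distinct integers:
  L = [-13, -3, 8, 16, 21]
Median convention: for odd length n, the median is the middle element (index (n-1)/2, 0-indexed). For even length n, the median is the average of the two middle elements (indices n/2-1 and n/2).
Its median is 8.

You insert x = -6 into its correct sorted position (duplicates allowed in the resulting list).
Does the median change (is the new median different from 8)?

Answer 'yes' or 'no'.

Old median = 8
Insert x = -6
New median = 5/2
Changed? yes

Answer: yes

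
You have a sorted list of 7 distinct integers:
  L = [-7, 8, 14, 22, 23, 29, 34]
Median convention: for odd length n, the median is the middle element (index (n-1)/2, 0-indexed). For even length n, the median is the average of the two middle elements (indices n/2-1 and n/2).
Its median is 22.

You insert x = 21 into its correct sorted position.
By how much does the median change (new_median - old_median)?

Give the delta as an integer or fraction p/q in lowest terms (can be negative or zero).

Answer: -1/2

Derivation:
Old median = 22
After inserting x = 21: new sorted = [-7, 8, 14, 21, 22, 23, 29, 34]
New median = 43/2
Delta = 43/2 - 22 = -1/2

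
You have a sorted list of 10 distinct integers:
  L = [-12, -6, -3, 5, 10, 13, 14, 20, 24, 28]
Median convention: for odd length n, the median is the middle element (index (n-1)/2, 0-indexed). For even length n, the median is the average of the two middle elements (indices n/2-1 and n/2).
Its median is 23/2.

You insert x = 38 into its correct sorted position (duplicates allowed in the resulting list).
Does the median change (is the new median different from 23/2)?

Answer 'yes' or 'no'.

Old median = 23/2
Insert x = 38
New median = 13
Changed? yes

Answer: yes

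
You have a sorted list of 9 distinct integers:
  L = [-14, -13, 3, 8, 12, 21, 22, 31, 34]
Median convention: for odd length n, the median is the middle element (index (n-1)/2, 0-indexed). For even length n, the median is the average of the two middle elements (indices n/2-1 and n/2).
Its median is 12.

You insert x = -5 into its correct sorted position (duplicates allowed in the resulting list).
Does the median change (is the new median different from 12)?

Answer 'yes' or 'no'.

Old median = 12
Insert x = -5
New median = 10
Changed? yes

Answer: yes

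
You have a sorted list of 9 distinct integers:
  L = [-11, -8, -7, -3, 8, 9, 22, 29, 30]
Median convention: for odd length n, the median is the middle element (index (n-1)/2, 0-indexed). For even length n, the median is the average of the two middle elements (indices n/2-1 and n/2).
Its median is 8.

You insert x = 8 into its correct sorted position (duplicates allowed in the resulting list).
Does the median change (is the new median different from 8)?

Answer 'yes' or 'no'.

Answer: no

Derivation:
Old median = 8
Insert x = 8
New median = 8
Changed? no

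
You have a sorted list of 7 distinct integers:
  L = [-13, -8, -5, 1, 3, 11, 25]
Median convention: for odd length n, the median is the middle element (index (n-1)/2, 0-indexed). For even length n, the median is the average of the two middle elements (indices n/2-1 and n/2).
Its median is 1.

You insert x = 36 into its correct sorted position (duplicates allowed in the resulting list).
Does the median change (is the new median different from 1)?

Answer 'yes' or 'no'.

Answer: yes

Derivation:
Old median = 1
Insert x = 36
New median = 2
Changed? yes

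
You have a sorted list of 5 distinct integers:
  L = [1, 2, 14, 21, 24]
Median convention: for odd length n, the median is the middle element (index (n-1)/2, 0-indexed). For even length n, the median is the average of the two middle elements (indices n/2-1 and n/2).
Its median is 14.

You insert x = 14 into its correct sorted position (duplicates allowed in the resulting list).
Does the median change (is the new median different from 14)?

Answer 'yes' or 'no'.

Old median = 14
Insert x = 14
New median = 14
Changed? no

Answer: no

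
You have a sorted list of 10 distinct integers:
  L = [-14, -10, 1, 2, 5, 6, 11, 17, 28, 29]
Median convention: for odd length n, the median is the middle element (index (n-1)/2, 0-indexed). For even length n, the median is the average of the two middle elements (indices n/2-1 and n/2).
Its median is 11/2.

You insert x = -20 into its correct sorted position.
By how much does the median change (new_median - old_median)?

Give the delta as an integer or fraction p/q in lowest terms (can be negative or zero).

Answer: -1/2

Derivation:
Old median = 11/2
After inserting x = -20: new sorted = [-20, -14, -10, 1, 2, 5, 6, 11, 17, 28, 29]
New median = 5
Delta = 5 - 11/2 = -1/2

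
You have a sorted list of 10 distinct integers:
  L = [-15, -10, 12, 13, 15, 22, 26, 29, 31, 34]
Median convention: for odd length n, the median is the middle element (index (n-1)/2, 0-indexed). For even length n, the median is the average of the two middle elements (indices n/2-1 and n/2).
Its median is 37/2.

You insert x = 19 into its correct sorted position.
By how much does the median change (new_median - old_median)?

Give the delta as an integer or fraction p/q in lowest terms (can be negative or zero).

Answer: 1/2

Derivation:
Old median = 37/2
After inserting x = 19: new sorted = [-15, -10, 12, 13, 15, 19, 22, 26, 29, 31, 34]
New median = 19
Delta = 19 - 37/2 = 1/2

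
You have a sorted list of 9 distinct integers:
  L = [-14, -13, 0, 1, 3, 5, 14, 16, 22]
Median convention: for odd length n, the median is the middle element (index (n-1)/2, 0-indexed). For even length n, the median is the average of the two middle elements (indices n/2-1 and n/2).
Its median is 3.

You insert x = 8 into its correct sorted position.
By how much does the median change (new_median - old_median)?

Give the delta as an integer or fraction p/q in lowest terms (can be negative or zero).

Old median = 3
After inserting x = 8: new sorted = [-14, -13, 0, 1, 3, 5, 8, 14, 16, 22]
New median = 4
Delta = 4 - 3 = 1

Answer: 1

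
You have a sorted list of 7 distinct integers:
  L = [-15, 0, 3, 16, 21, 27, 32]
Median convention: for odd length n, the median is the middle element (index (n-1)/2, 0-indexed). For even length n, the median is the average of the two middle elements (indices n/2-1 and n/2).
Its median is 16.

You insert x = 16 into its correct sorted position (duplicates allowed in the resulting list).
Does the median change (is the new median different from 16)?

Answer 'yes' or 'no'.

Answer: no

Derivation:
Old median = 16
Insert x = 16
New median = 16
Changed? no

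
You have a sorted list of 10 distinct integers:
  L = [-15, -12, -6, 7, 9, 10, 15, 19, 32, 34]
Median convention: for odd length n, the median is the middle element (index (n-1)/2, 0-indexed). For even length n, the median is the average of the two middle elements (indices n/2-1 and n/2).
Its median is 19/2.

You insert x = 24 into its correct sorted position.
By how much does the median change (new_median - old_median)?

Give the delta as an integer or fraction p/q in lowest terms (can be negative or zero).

Answer: 1/2

Derivation:
Old median = 19/2
After inserting x = 24: new sorted = [-15, -12, -6, 7, 9, 10, 15, 19, 24, 32, 34]
New median = 10
Delta = 10 - 19/2 = 1/2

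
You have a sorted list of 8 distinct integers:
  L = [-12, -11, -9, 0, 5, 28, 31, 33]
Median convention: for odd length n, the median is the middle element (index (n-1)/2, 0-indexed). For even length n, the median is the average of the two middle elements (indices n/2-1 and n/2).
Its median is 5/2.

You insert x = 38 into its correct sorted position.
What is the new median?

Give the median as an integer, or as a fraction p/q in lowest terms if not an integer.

Old list (sorted, length 8): [-12, -11, -9, 0, 5, 28, 31, 33]
Old median = 5/2
Insert x = 38
Old length even (8). Middle pair: indices 3,4 = 0,5.
New length odd (9). New median = single middle element.
x = 38: 8 elements are < x, 0 elements are > x.
New sorted list: [-12, -11, -9, 0, 5, 28, 31, 33, 38]
New median = 5

Answer: 5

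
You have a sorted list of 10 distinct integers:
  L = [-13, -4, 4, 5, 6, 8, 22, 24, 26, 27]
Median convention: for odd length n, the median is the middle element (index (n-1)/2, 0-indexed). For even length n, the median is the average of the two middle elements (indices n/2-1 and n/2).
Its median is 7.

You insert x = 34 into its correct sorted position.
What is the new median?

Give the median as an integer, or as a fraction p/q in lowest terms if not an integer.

Old list (sorted, length 10): [-13, -4, 4, 5, 6, 8, 22, 24, 26, 27]
Old median = 7
Insert x = 34
Old length even (10). Middle pair: indices 4,5 = 6,8.
New length odd (11). New median = single middle element.
x = 34: 10 elements are < x, 0 elements are > x.
New sorted list: [-13, -4, 4, 5, 6, 8, 22, 24, 26, 27, 34]
New median = 8

Answer: 8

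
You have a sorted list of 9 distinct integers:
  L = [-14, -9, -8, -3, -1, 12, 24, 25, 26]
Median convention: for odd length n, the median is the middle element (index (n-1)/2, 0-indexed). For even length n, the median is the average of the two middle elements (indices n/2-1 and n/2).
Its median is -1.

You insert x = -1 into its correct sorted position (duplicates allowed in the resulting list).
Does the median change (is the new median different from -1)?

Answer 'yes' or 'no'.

Answer: no

Derivation:
Old median = -1
Insert x = -1
New median = -1
Changed? no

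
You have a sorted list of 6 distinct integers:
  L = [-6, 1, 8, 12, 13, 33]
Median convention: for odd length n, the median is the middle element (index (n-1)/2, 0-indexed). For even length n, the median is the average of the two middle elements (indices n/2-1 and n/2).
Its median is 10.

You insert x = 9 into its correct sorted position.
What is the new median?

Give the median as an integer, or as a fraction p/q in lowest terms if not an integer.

Answer: 9

Derivation:
Old list (sorted, length 6): [-6, 1, 8, 12, 13, 33]
Old median = 10
Insert x = 9
Old length even (6). Middle pair: indices 2,3 = 8,12.
New length odd (7). New median = single middle element.
x = 9: 3 elements are < x, 3 elements are > x.
New sorted list: [-6, 1, 8, 9, 12, 13, 33]
New median = 9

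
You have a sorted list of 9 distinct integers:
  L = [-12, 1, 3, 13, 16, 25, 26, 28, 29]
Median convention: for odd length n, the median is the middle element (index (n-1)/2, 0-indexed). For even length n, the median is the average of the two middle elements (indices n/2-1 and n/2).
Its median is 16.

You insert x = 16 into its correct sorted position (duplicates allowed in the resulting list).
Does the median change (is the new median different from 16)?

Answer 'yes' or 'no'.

Old median = 16
Insert x = 16
New median = 16
Changed? no

Answer: no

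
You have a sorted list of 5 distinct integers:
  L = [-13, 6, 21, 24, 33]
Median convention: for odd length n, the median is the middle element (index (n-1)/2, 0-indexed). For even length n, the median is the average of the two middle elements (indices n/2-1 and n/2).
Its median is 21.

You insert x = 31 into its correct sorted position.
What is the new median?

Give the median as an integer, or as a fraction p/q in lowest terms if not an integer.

Old list (sorted, length 5): [-13, 6, 21, 24, 33]
Old median = 21
Insert x = 31
Old length odd (5). Middle was index 2 = 21.
New length even (6). New median = avg of two middle elements.
x = 31: 4 elements are < x, 1 elements are > x.
New sorted list: [-13, 6, 21, 24, 31, 33]
New median = 45/2

Answer: 45/2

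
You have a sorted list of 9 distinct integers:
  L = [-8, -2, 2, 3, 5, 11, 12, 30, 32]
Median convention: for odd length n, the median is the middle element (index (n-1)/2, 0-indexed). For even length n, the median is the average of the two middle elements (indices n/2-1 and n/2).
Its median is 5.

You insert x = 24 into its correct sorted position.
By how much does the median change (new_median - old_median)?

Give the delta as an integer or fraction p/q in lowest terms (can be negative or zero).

Answer: 3

Derivation:
Old median = 5
After inserting x = 24: new sorted = [-8, -2, 2, 3, 5, 11, 12, 24, 30, 32]
New median = 8
Delta = 8 - 5 = 3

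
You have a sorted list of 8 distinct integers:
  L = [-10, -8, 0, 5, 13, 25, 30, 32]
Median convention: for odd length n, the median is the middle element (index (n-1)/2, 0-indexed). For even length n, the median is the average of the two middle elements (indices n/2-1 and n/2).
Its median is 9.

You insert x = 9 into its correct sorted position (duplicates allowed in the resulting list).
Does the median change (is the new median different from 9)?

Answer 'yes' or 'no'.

Answer: no

Derivation:
Old median = 9
Insert x = 9
New median = 9
Changed? no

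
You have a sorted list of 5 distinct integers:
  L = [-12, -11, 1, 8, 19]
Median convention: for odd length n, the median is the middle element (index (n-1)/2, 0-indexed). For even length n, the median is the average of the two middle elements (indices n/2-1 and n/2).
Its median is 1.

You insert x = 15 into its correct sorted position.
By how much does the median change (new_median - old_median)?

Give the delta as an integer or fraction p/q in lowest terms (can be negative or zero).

Answer: 7/2

Derivation:
Old median = 1
After inserting x = 15: new sorted = [-12, -11, 1, 8, 15, 19]
New median = 9/2
Delta = 9/2 - 1 = 7/2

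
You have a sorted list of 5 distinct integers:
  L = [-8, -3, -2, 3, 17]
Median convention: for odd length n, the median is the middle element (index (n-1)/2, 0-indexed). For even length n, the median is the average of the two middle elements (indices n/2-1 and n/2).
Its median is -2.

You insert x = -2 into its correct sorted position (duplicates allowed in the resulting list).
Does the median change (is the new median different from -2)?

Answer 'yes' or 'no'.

Answer: no

Derivation:
Old median = -2
Insert x = -2
New median = -2
Changed? no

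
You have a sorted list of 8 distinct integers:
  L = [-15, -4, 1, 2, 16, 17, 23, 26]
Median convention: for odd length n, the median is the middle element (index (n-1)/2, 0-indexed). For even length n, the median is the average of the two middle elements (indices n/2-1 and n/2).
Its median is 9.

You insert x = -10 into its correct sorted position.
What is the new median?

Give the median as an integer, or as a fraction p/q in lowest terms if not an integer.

Old list (sorted, length 8): [-15, -4, 1, 2, 16, 17, 23, 26]
Old median = 9
Insert x = -10
Old length even (8). Middle pair: indices 3,4 = 2,16.
New length odd (9). New median = single middle element.
x = -10: 1 elements are < x, 7 elements are > x.
New sorted list: [-15, -10, -4, 1, 2, 16, 17, 23, 26]
New median = 2

Answer: 2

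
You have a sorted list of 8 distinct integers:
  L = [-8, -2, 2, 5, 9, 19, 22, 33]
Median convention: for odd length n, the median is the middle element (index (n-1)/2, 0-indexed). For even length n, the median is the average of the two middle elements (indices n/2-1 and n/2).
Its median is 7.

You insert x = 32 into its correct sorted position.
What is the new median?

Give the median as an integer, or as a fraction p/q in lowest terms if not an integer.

Old list (sorted, length 8): [-8, -2, 2, 5, 9, 19, 22, 33]
Old median = 7
Insert x = 32
Old length even (8). Middle pair: indices 3,4 = 5,9.
New length odd (9). New median = single middle element.
x = 32: 7 elements are < x, 1 elements are > x.
New sorted list: [-8, -2, 2, 5, 9, 19, 22, 32, 33]
New median = 9

Answer: 9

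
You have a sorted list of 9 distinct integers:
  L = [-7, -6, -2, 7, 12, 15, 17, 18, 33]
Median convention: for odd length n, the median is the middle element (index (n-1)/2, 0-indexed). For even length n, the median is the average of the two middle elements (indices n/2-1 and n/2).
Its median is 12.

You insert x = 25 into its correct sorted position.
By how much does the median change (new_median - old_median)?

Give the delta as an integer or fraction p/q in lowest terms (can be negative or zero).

Old median = 12
After inserting x = 25: new sorted = [-7, -6, -2, 7, 12, 15, 17, 18, 25, 33]
New median = 27/2
Delta = 27/2 - 12 = 3/2

Answer: 3/2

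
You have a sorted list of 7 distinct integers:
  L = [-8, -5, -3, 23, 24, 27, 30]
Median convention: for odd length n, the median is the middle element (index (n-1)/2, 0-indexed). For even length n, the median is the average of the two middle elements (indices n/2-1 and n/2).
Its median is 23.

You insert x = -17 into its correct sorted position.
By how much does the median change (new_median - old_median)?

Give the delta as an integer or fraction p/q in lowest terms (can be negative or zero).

Old median = 23
After inserting x = -17: new sorted = [-17, -8, -5, -3, 23, 24, 27, 30]
New median = 10
Delta = 10 - 23 = -13

Answer: -13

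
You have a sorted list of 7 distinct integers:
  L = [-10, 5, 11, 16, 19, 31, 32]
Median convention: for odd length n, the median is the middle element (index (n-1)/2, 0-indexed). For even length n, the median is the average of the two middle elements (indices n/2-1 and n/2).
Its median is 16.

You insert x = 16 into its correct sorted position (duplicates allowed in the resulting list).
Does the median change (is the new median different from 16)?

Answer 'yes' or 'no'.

Answer: no

Derivation:
Old median = 16
Insert x = 16
New median = 16
Changed? no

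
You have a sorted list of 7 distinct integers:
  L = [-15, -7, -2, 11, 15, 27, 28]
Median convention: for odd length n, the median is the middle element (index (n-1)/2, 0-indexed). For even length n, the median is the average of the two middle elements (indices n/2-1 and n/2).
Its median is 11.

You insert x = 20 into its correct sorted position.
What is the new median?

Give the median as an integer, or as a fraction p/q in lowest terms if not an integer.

Answer: 13

Derivation:
Old list (sorted, length 7): [-15, -7, -2, 11, 15, 27, 28]
Old median = 11
Insert x = 20
Old length odd (7). Middle was index 3 = 11.
New length even (8). New median = avg of two middle elements.
x = 20: 5 elements are < x, 2 elements are > x.
New sorted list: [-15, -7, -2, 11, 15, 20, 27, 28]
New median = 13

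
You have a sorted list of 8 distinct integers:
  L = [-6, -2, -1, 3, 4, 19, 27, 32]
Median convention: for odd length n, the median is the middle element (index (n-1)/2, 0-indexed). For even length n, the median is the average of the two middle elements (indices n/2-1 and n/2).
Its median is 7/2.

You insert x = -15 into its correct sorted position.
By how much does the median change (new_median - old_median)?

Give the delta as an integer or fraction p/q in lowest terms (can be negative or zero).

Answer: -1/2

Derivation:
Old median = 7/2
After inserting x = -15: new sorted = [-15, -6, -2, -1, 3, 4, 19, 27, 32]
New median = 3
Delta = 3 - 7/2 = -1/2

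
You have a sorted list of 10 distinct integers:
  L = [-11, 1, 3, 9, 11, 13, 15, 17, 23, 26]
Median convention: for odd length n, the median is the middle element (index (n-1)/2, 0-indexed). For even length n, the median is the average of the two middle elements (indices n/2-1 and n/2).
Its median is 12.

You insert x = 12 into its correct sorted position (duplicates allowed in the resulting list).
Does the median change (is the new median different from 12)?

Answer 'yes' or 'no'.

Answer: no

Derivation:
Old median = 12
Insert x = 12
New median = 12
Changed? no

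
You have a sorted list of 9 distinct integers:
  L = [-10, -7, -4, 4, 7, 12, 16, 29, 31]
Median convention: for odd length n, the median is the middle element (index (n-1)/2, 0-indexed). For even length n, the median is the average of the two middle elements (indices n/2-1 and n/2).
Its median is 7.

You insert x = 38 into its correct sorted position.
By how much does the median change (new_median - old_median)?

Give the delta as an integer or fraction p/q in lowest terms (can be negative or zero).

Answer: 5/2

Derivation:
Old median = 7
After inserting x = 38: new sorted = [-10, -7, -4, 4, 7, 12, 16, 29, 31, 38]
New median = 19/2
Delta = 19/2 - 7 = 5/2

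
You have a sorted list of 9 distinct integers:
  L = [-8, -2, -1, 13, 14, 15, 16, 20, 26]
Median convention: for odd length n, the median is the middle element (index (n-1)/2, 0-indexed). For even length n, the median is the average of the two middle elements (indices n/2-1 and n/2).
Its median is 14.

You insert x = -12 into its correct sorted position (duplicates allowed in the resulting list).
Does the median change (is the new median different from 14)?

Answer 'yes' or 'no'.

Answer: yes

Derivation:
Old median = 14
Insert x = -12
New median = 27/2
Changed? yes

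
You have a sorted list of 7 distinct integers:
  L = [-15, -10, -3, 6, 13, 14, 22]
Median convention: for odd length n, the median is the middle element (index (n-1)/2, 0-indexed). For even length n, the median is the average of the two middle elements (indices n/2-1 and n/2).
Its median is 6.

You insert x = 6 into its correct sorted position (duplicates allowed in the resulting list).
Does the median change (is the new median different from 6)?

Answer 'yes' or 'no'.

Old median = 6
Insert x = 6
New median = 6
Changed? no

Answer: no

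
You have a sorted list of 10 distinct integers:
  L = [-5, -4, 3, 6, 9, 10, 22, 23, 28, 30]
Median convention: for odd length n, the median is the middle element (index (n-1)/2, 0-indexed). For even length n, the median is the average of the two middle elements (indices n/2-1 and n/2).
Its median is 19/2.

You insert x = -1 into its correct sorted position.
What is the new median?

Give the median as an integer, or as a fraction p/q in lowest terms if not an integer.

Old list (sorted, length 10): [-5, -4, 3, 6, 9, 10, 22, 23, 28, 30]
Old median = 19/2
Insert x = -1
Old length even (10). Middle pair: indices 4,5 = 9,10.
New length odd (11). New median = single middle element.
x = -1: 2 elements are < x, 8 elements are > x.
New sorted list: [-5, -4, -1, 3, 6, 9, 10, 22, 23, 28, 30]
New median = 9

Answer: 9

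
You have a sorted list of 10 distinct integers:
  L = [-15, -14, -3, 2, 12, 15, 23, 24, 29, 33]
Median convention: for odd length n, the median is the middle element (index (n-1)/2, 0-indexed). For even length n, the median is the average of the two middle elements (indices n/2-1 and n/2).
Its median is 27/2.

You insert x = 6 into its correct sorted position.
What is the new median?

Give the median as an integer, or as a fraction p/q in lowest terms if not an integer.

Answer: 12

Derivation:
Old list (sorted, length 10): [-15, -14, -3, 2, 12, 15, 23, 24, 29, 33]
Old median = 27/2
Insert x = 6
Old length even (10). Middle pair: indices 4,5 = 12,15.
New length odd (11). New median = single middle element.
x = 6: 4 elements are < x, 6 elements are > x.
New sorted list: [-15, -14, -3, 2, 6, 12, 15, 23, 24, 29, 33]
New median = 12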